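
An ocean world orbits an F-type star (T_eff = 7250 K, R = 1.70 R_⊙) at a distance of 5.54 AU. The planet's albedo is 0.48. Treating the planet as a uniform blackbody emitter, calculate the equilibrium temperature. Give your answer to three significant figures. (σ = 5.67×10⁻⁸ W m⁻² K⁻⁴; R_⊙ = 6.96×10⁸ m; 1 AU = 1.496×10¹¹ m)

R_⋆ = 1.70 × 6.96×10⁸ = 1.18×10⁹ m.
d = 5.54 AU = 8.29×10¹¹ m.
L = 4πR_⋆²σT_⋆⁴ = 4π(1.18×10⁹)² × 5.67×10⁻⁸ × (7250)⁴ = 2.76×10²⁷ W.
S = L/(4πd²) = 319 W m⁻².
Energy balance: absorbed = emitted ⇒ πR²·S(1−A) = 4πR²·σT_eq⁴, so T_eq⁴ = S(1−A)/(4σ).
T_eq = [319 × 0.52 / (4 × 5.67×10⁻⁸)]^(1/4) = (7.32×10⁸)^(1/4) = 164 K.

T_eq ≈ 164 K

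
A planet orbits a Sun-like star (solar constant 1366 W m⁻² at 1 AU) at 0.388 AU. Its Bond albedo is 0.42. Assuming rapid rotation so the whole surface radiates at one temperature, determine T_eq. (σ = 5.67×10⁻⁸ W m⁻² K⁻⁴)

Flux at 0.388 AU: S = 1366/0.388² = 9070 W m⁻².
Energy balance: absorbed = emitted ⇒ πR²·S(1−A) = 4πR²·σT_eq⁴, so T_eq⁴ = S(1−A)/(4σ).
T_eq = [9070 × 0.58 / (4 × 5.67×10⁻⁸)]^(1/4) = (2.32×10¹⁰)^(1/4) = 390 K.

T_eq ≈ 390 K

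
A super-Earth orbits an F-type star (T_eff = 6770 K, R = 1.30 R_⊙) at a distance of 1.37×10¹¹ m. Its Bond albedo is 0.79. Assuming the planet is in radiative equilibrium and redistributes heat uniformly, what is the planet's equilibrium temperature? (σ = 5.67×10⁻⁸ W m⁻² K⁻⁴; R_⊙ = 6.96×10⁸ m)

T_eq ≈ 263 K

R_⋆ = 1.30 × 6.96×10⁸ = 9.05×10⁸ m.
L = 4πR_⋆²σT_⋆⁴ = 4π(9.05×10⁸)² × 5.67×10⁻⁸ × (6770)⁴ = 1.23×10²⁷ W.
S = L/(4πd²) = 5200 W m⁻².
Energy balance: absorbed = emitted ⇒ πR²·S(1−A) = 4πR²·σT_eq⁴, so T_eq⁴ = S(1−A)/(4σ).
T_eq = [5200 × 0.21 / (4 × 5.67×10⁻⁸)]^(1/4) = (4.81×10⁹)^(1/4) = 263 K.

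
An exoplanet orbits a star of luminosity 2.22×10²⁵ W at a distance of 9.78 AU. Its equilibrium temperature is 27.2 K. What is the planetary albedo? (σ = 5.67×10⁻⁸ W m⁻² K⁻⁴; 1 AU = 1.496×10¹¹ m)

d = 9.78 AU = 1.46×10¹² m.
Flux: S = L/(4πd²) = 2.22×10²⁵/(4π×(1.46×10¹²)²) = 0.825 W m⁻².
From T_eq⁴ = S(1−A)/(4σ): 1−A = 4σT_eq⁴/S.
1−A = 4 × 5.67×10⁻⁸ × (27.2)⁴ / 0.825 = 0.150.

A ≈ 0.85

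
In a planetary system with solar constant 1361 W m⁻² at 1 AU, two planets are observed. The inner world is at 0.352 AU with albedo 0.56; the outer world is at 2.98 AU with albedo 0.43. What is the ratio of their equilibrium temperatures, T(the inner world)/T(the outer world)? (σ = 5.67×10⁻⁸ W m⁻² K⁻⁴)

T_eq = [S₀(1−A)/(4σd²)]^(1/4), so T ∝ (1−A)^(1/4) / √d.
T₁ = [1361×0.44/(4×5.67×10⁻⁸×0.352²)]^(1/4) = 382.07 K.
T₂ = [1361×0.57/(4×5.67×10⁻⁸×2.98²)]^(1/4) = 140.09 K.

T₁/T₂ ≈ 2.727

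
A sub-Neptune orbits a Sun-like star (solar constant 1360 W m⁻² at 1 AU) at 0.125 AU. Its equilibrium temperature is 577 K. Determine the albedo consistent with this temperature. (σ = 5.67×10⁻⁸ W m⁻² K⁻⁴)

Flux at 0.125 AU: S = 1360/0.125² = 8.70×10⁴ W m⁻².
From T_eq⁴ = S(1−A)/(4σ): 1−A = 4σT_eq⁴/S.
1−A = 4 × 5.67×10⁻⁸ × (577)⁴ / 8.70×10⁴ = 0.289.

A ≈ 0.71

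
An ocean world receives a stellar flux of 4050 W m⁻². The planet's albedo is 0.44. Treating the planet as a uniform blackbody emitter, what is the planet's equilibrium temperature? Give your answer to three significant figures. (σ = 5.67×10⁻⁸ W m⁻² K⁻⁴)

T_eq ≈ 316 K

Energy balance: absorbed = emitted ⇒ πR²·S(1−A) = 4πR²·σT_eq⁴, so T_eq⁴ = S(1−A)/(4σ).
T_eq = [4050 × 0.56 / (4 × 5.67×10⁻⁸)]^(1/4) = (1.00×10¹⁰)^(1/4) = 316 K.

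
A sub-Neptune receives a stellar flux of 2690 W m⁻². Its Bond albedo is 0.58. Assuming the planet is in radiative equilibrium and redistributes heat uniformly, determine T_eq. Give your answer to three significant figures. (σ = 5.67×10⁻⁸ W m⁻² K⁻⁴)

T_eq ≈ 266 K

Energy balance: absorbed = emitted ⇒ πR²·S(1−A) = 4πR²·σT_eq⁴, so T_eq⁴ = S(1−A)/(4σ).
T_eq = [2690 × 0.42 / (4 × 5.67×10⁻⁸)]^(1/4) = (4.98×10⁹)^(1/4) = 266 K.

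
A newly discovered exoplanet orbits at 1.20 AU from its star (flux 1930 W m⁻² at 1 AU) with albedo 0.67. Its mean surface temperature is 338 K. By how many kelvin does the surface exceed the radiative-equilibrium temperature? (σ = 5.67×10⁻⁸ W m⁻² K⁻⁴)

ΔT ≈ 127.9 K

S = 1930/1.20² = 1340 W m⁻².
T_eq = [S(1−A)/(4σ)]^(1/4) = [1340×0.33/(4×5.67×10⁻⁸)]^(1/4) = 210.1 K.
ΔT = T_surf − T_eq = 338 − 210.1.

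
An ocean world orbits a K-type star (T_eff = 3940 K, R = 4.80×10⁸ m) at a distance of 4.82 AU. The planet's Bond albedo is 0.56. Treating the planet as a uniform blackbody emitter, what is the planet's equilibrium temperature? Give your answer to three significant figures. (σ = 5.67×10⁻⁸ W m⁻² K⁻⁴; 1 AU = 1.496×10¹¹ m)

T_eq ≈ 58.5 K

d = 4.82 AU = 7.21×10¹¹ m.
L = 4πR_⋆²σT_⋆⁴ = 4π(4.80×10⁸)² × 5.67×10⁻⁸ × (3940)⁴ = 3.96×10²⁵ W.
S = L/(4πd²) = 6.05 W m⁻².
Energy balance: absorbed = emitted ⇒ πR²·S(1−A) = 4πR²·σT_eq⁴, so T_eq⁴ = S(1−A)/(4σ).
T_eq = [6.05 × 0.44 / (4 × 5.67×10⁻⁸)]^(1/4) = (1.17×10⁷)^(1/4) = 58.5 K.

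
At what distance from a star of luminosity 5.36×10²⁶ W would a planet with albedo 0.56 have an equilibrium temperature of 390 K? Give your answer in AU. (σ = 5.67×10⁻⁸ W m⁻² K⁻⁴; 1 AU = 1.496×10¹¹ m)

d ≈ 0.400 AU

From T_eq⁴ = L(1−A)/(16πσd²): d = √[L(1−A)/(16πσT_eq⁴)].
d = √[5.36×10²⁶ × 0.44 / (16π × 5.67×10⁻⁸ × (390)⁴)] = 5.98×10¹⁰ m = 0.400 AU.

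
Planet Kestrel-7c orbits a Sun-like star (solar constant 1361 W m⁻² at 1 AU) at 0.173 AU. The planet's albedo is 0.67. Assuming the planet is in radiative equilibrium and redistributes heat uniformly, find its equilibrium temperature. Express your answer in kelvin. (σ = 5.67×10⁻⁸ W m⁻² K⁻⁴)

T_eq ≈ 507 K

Flux at 0.173 AU: S = 1361/0.173² = 4.55×10⁴ W m⁻².
Energy balance: absorbed = emitted ⇒ πR²·S(1−A) = 4πR²·σT_eq⁴, so T_eq⁴ = S(1−A)/(4σ).
T_eq = [4.55×10⁴ × 0.33 / (4 × 5.67×10⁻⁸)]^(1/4) = (6.62×10¹⁰)^(1/4) = 507 K.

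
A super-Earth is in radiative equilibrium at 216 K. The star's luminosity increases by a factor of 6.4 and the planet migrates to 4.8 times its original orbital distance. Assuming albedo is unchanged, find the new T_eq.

T_eq ≈ 157 K

T_eq ∝ L^(1/4) · d^(−1/2).
T′ = 216 × 6.4^(1/4) / 4.8^(1/2) = 157 K.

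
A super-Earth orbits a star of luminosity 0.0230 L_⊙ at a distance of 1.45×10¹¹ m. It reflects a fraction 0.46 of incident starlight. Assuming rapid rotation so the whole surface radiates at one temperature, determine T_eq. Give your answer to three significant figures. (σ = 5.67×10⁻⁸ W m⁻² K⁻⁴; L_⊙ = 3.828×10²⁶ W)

T_eq ≈ 94.4 K

L = 0.0230 × 3.828×10²⁶ = 8.80×10²⁴ W.
Flux: S = L/(4πd²) = 8.80×10²⁴/(4π×(1.45×10¹¹)²) = 33.3 W m⁻².
Energy balance: absorbed = emitted ⇒ πR²·S(1−A) = 4πR²·σT_eq⁴, so T_eq⁴ = S(1−A)/(4σ).
T_eq = [33.3 × 0.54 / (4 × 5.67×10⁻⁸)]^(1/4) = (7.93×10⁷)^(1/4) = 94.4 K.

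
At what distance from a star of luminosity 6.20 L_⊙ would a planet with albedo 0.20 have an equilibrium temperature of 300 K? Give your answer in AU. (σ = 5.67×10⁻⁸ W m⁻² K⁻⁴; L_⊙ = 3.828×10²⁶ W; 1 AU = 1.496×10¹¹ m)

d ≈ 1.92 AU

L = 6.20 × 3.828×10²⁶ = 2.37×10²⁷ W.
From T_eq⁴ = L(1−A)/(16πσd²): d = √[L(1−A)/(16πσT_eq⁴)].
d = √[2.37×10²⁷ × 0.80 / (16π × 5.67×10⁻⁸ × (300)⁴)] = 2.87×10¹¹ m = 1.92 AU.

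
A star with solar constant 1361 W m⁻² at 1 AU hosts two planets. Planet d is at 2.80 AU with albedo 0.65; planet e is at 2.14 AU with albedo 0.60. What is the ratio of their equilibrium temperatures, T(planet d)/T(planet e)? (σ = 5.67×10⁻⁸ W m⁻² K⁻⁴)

T_eq = [S₀(1−A)/(4σd²)]^(1/4), so T ∝ (1−A)^(1/4) / √d.
T₁ = [1361×0.35/(4×5.67×10⁻⁸×2.80²)]^(1/4) = 127.94 K.
T₂ = [1361×0.40/(4×5.67×10⁻⁸×2.14²)]^(1/4) = 151.31 K.

T₁/T₂ ≈ 0.846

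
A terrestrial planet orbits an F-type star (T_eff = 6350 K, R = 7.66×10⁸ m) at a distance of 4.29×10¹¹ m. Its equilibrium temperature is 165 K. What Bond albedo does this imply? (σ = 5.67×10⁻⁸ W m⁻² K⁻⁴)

L = 4πR_⋆²σT_⋆⁴ = 4π(7.66×10⁸)² × 5.67×10⁻⁸ × (6350)⁴ = 6.80×10²⁶ W.
S = L/(4πd²) = 294 W m⁻².
From T_eq⁴ = S(1−A)/(4σ): 1−A = 4σT_eq⁴/S.
1−A = 4 × 5.67×10⁻⁸ × (165)⁴ / 294 = 0.572.

A ≈ 0.43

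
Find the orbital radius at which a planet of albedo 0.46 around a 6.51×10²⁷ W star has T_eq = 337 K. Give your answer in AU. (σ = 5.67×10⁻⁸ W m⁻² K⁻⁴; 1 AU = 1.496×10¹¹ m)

d ≈ 2.07 AU

From T_eq⁴ = L(1−A)/(16πσd²): d = √[L(1−A)/(16πσT_eq⁴)].
d = √[6.51×10²⁷ × 0.54 / (16π × 5.67×10⁻⁸ × (337)⁴)] = 3.09×10¹¹ m = 2.07 AU.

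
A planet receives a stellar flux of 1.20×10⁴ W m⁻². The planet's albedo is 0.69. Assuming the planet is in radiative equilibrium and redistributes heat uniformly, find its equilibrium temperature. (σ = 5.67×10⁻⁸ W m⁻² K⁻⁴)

T_eq ≈ 358 K

Energy balance: absorbed = emitted ⇒ πR²·S(1−A) = 4πR²·σT_eq⁴, so T_eq⁴ = S(1−A)/(4σ).
T_eq = [1.20×10⁴ × 0.31 / (4 × 5.67×10⁻⁸)]^(1/4) = (1.64×10¹⁰)^(1/4) = 358 K.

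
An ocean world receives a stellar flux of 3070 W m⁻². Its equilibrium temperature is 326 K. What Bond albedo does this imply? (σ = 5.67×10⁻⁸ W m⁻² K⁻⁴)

From T_eq⁴ = S(1−A)/(4σ): 1−A = 4σT_eq⁴/S.
1−A = 4 × 5.67×10⁻⁸ × (326)⁴ / 3070 = 0.834.

A ≈ 0.17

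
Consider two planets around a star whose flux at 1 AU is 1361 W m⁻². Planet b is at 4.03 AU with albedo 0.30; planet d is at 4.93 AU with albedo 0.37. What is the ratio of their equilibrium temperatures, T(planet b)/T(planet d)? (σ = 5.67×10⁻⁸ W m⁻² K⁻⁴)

T_eq = [S₀(1−A)/(4σd²)]^(1/4), so T ∝ (1−A)^(1/4) / √d.
T₁ = [1361×0.70/(4×5.67×10⁻⁸×4.03²)]^(1/4) = 126.82 K.
T₂ = [1361×0.63/(4×5.67×10⁻⁸×4.93²)]^(1/4) = 111.68 K.

T₁/T₂ ≈ 1.136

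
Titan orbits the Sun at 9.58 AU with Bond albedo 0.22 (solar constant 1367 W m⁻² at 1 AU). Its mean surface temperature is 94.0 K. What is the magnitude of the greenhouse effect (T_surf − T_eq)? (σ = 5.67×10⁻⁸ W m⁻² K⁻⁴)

ΔT ≈ 9.4 K

S = 1367/9.58² = 14.89 W m⁻².
T_eq = [S(1−A)/(4σ)]^(1/4) = [14.89×0.78/(4×5.67×10⁻⁸)]^(1/4) = 84.6 K.
ΔT = T_surf − T_eq = 94 − 84.6.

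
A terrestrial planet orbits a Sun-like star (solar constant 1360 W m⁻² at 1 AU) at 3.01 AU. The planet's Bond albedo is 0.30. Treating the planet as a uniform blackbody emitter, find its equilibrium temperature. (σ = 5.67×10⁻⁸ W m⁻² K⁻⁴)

Flux at 3.01 AU: S = 1360/3.01² = 150 W m⁻².
Energy balance: absorbed = emitted ⇒ πR²·S(1−A) = 4πR²·σT_eq⁴, so T_eq⁴ = S(1−A)/(4σ).
T_eq = [150 × 0.70 / (4 × 5.67×10⁻⁸)]^(1/4) = (4.63×10⁸)^(1/4) = 147 K.

T_eq ≈ 147 K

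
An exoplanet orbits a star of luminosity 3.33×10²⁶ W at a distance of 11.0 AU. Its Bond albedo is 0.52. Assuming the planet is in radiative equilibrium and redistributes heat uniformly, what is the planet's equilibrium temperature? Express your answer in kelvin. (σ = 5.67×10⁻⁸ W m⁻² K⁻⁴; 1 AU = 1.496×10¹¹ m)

d = 11.0 AU = 1.65×10¹² m.
Flux: S = L/(4πd²) = 3.33×10²⁶/(4π×(1.65×10¹²)²) = 9.79 W m⁻².
Energy balance: absorbed = emitted ⇒ πR²·S(1−A) = 4πR²·σT_eq⁴, so T_eq⁴ = S(1−A)/(4σ).
T_eq = [9.79 × 0.48 / (4 × 5.67×10⁻⁸)]^(1/4) = (2.07×10⁷)^(1/4) = 67.5 K.

T_eq ≈ 67.5 K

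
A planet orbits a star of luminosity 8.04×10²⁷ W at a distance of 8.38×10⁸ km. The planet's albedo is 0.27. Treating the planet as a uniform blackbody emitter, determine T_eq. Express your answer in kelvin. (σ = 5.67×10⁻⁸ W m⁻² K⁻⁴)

T_eq ≈ 233 K

d = 8.38×10⁸ km = 8.38×10¹¹ m.
Flux: S = L/(4πd²) = 8.04×10²⁷/(4π×(8.38×10¹¹)²) = 911 W m⁻².
Energy balance: absorbed = emitted ⇒ πR²·S(1−A) = 4πR²·σT_eq⁴, so T_eq⁴ = S(1−A)/(4σ).
T_eq = [911 × 0.73 / (4 × 5.67×10⁻⁸)]^(1/4) = (2.93×10⁹)^(1/4) = 233 K.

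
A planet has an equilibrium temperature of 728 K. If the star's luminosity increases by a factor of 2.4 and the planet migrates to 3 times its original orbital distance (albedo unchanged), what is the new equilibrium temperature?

T_eq ≈ 523 K

T_eq ∝ L^(1/4) · d^(−1/2).
T′ = 728 × 2.4^(1/4) / 3^(1/2) = 523 K.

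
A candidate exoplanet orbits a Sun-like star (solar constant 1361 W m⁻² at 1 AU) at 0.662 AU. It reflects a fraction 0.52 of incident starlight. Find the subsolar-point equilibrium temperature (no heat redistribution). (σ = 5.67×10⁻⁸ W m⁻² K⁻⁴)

Flux at 0.662 AU: S = 1361/0.662² = 3110 W m⁻².
At the subsolar point the surface absorbs S(1−A) and emits σT⁴ per unit area — no factor of 4, since only the local patch is in balance.
T = [3110 × 0.48 / 5.67×10⁻⁸]^(1/4) = (2.63×10¹⁰)^(1/4) = 403 K.

T_ss ≈ 403 K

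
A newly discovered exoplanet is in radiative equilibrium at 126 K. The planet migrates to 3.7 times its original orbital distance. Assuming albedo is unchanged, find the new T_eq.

T_eq ∝ L^(1/4) · d^(−1/2).
T′ = 126 / 3.7^(1/2) = 65.5 K.

T_eq ≈ 65.5 K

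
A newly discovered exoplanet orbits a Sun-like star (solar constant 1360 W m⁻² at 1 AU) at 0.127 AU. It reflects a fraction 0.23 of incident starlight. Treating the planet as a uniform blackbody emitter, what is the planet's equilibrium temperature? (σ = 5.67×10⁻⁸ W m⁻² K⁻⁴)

T_eq ≈ 731 K

Flux at 0.127 AU: S = 1360/0.127² = 8.43×10⁴ W m⁻².
Energy balance: absorbed = emitted ⇒ πR²·S(1−A) = 4πR²·σT_eq⁴, so T_eq⁴ = S(1−A)/(4σ).
T_eq = [8.43×10⁴ × 0.77 / (4 × 5.67×10⁻⁸)]^(1/4) = (2.86×10¹¹)^(1/4) = 731 K.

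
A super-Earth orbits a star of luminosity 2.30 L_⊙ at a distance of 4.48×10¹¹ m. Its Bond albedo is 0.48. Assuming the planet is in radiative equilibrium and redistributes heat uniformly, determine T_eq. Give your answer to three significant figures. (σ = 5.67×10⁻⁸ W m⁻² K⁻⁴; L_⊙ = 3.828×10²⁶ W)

T_eq ≈ 168 K

L = 2.30 × 3.828×10²⁶ = 8.80×10²⁶ W.
Flux: S = L/(4πd²) = 8.80×10²⁶/(4π×(4.48×10¹¹)²) = 349 W m⁻².
Energy balance: absorbed = emitted ⇒ πR²·S(1−A) = 4πR²·σT_eq⁴, so T_eq⁴ = S(1−A)/(4σ).
T_eq = [349 × 0.52 / (4 × 5.67×10⁻⁸)]^(1/4) = (8.00×10⁸)^(1/4) = 168 K.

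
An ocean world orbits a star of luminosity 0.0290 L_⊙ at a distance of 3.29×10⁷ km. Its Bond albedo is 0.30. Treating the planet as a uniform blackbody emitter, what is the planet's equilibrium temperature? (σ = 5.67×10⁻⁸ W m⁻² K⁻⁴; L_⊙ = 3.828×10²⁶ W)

T_eq ≈ 224 K

d = 3.29×10⁷ km = 3.29×10¹⁰ m.
L = 0.0290 × 3.828×10²⁶ = 1.11×10²⁵ W.
Flux: S = L/(4πd²) = 1.11×10²⁵/(4π×(3.29×10¹⁰)²) = 816 W m⁻².
Energy balance: absorbed = emitted ⇒ πR²·S(1−A) = 4πR²·σT_eq⁴, so T_eq⁴ = S(1−A)/(4σ).
T_eq = [816 × 0.70 / (4 × 5.67×10⁻⁸)]^(1/4) = (2.52×10⁹)^(1/4) = 224 K.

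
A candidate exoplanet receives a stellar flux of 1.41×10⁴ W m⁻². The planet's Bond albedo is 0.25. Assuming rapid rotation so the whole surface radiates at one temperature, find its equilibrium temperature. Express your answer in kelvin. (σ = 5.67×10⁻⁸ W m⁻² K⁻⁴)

T_eq ≈ 465 K

Energy balance: absorbed = emitted ⇒ πR²·S(1−A) = 4πR²·σT_eq⁴, so T_eq⁴ = S(1−A)/(4σ).
T_eq = [1.41×10⁴ × 0.75 / (4 × 5.67×10⁻⁸)]^(1/4) = (4.66×10¹⁰)^(1/4) = 465 K.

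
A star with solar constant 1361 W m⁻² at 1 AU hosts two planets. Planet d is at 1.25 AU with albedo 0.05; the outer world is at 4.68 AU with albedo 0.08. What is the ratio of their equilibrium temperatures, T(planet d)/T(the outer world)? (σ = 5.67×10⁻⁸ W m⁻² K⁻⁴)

T₁/T₂ ≈ 1.951

T_eq = [S₀(1−A)/(4σd²)]^(1/4), so T ∝ (1−A)^(1/4) / √d.
T₁ = [1361×0.95/(4×5.67×10⁻⁸×1.25²)]^(1/4) = 245.77 K.
T₂ = [1361×0.92/(4×5.67×10⁻⁸×4.68²)]^(1/4) = 126.00 K.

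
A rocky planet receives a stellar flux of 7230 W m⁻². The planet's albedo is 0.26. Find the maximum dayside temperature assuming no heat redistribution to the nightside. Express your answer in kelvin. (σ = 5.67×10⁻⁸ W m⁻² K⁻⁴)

With no redistribution each surface element balances locally: S(1−A) = σT⁴.
T = [7230 × 0.74 / 5.67×10⁻⁸]^(1/4) = (9.44×10¹⁰)^(1/4) = 554 K.

T_ss ≈ 554 K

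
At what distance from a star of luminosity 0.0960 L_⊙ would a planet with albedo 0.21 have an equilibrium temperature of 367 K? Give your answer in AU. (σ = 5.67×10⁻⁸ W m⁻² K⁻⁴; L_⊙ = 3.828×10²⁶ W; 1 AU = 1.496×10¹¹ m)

d ≈ 0.158 AU

L = 0.0960 × 3.828×10²⁶ = 3.67×10²⁵ W.
From T_eq⁴ = L(1−A)/(16πσd²): d = √[L(1−A)/(16πσT_eq⁴)].
d = √[3.67×10²⁵ × 0.79 / (16π × 5.67×10⁻⁸ × (367)⁴)] = 2.37×10¹⁰ m = 0.158 AU.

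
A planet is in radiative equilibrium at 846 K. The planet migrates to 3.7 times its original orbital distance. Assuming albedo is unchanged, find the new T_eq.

T_eq ≈ 440 K

T_eq ∝ L^(1/4) · d^(−1/2).
T′ = 846 / 3.7^(1/2) = 440 K.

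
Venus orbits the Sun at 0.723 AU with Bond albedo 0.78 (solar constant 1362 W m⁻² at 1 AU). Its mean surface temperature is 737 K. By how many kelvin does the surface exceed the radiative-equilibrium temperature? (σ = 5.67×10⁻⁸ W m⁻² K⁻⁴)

S = 1362/0.723² = 2606 W m⁻².
T_eq = [S(1−A)/(4σ)]^(1/4) = [2606×0.22/(4×5.67×10⁻⁸)]^(1/4) = 224.2 K.
ΔT = T_surf − T_eq = 737 − 224.2.

ΔT ≈ 512.8 K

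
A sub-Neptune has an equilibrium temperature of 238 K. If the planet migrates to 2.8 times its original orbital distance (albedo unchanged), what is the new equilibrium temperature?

T_eq ∝ L^(1/4) · d^(−1/2).
T′ = 238 / 2.8^(1/2) = 142 K.

T_eq ≈ 142 K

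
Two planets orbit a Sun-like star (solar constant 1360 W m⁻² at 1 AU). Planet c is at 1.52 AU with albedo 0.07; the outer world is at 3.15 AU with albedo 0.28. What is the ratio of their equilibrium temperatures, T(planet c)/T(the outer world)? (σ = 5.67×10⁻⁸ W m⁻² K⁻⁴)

T_eq = [S₀(1−A)/(4σd²)]^(1/4), so T ∝ (1−A)^(1/4) / √d.
T₁ = [1360×0.93/(4×5.67×10⁻⁸×1.52²)]^(1/4) = 221.65 K.
T₂ = [1360×0.72/(4×5.67×10⁻⁸×3.15²)]^(1/4) = 144.43 K.

T₁/T₂ ≈ 1.535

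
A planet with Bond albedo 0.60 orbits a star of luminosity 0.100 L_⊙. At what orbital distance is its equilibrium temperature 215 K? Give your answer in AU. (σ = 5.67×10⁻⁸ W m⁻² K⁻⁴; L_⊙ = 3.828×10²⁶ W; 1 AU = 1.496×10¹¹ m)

L = 0.100 × 3.828×10²⁶ = 3.83×10²⁵ W.
From T_eq⁴ = L(1−A)/(16πσd²): d = √[L(1−A)/(16πσT_eq⁴)].
d = √[3.83×10²⁵ × 0.40 / (16π × 5.67×10⁻⁸ × (215)⁴)] = 5.01×10¹⁰ m = 0.335 AU.

d ≈ 0.335 AU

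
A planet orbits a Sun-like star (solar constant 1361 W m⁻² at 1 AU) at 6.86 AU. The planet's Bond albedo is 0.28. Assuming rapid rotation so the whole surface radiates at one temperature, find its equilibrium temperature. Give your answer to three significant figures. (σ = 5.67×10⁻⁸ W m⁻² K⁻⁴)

T_eq ≈ 97.9 K

Flux at 6.86 AU: S = 1361/6.86² = 28.9 W m⁻².
Energy balance: absorbed = emitted ⇒ πR²·S(1−A) = 4πR²·σT_eq⁴, so T_eq⁴ = S(1−A)/(4σ).
T_eq = [28.9 × 0.72 / (4 × 5.67×10⁻⁸)]^(1/4) = (9.18×10⁷)^(1/4) = 97.9 K.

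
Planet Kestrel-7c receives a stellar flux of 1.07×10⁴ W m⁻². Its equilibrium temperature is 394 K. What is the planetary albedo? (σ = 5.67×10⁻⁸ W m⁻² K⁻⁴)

A ≈ 0.49

From T_eq⁴ = S(1−A)/(4σ): 1−A = 4σT_eq⁴/S.
1−A = 4 × 5.67×10⁻⁸ × (394)⁴ / 1.07×10⁴ = 0.511.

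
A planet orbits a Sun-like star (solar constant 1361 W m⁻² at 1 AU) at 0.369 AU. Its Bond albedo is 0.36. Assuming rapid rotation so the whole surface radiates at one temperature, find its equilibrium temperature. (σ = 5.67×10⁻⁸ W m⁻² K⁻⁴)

Flux at 0.369 AU: S = 1361/0.369² = 1.00×10⁴ W m⁻².
Energy balance: absorbed = emitted ⇒ πR²·S(1−A) = 4πR²·σT_eq⁴, so T_eq⁴ = S(1−A)/(4σ).
T_eq = [1.00×10⁴ × 0.64 / (4 × 5.67×10⁻⁸)]^(1/4) = (2.82×10¹⁰)^(1/4) = 410 K.

T_eq ≈ 410 K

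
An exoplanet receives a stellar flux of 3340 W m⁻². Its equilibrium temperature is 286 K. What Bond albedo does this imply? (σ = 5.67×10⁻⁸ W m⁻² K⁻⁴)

A ≈ 0.55

From T_eq⁴ = S(1−A)/(4σ): 1−A = 4σT_eq⁴/S.
1−A = 4 × 5.67×10⁻⁸ × (286)⁴ / 3340 = 0.454.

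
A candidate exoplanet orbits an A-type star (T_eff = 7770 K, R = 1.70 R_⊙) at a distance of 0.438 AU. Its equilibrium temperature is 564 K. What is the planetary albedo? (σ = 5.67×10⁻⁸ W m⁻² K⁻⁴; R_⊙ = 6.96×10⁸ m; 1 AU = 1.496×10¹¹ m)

R_⋆ = 1.70 × 6.96×10⁸ = 1.18×10⁹ m.
d = 0.438 AU = 6.55×10¹⁰ m.
L = 4πR_⋆²σT_⋆⁴ = 4π(1.18×10⁹)² × 5.67×10⁻⁸ × (7770)⁴ = 3.64×10²⁷ W.
S = L/(4πd²) = 6.74×10⁴ W m⁻².
From T_eq⁴ = S(1−A)/(4σ): 1−A = 4σT_eq⁴/S.
1−A = 4 × 5.67×10⁻⁸ × (564)⁴ / 6.74×10⁴ = 0.341.

A ≈ 0.66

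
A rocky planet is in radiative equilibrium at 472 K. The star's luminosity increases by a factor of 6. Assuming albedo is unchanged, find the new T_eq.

T_eq ≈ 739 K

T_eq ∝ L^(1/4) · d^(−1/2).
T′ = 472 × 6^(1/4) = 739 K.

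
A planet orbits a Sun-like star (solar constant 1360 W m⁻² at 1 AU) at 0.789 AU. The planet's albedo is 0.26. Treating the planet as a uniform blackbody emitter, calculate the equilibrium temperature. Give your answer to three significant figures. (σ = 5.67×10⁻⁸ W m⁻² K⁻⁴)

T_eq ≈ 291 K

Flux at 0.789 AU: S = 1360/0.789² = 2180 W m⁻².
Energy balance: absorbed = emitted ⇒ πR²·S(1−A) = 4πR²·σT_eq⁴, so T_eq⁴ = S(1−A)/(4σ).
T_eq = [2180 × 0.74 / (4 × 5.67×10⁻⁸)]^(1/4) = (7.13×10⁹)^(1/4) = 291 K.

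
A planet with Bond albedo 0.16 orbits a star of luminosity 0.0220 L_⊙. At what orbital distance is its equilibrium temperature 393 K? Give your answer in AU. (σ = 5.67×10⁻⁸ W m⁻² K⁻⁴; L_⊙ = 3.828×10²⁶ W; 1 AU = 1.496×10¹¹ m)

d ≈ 0.0682 AU

L = 0.0220 × 3.828×10²⁶ = 8.42×10²⁴ W.
From T_eq⁴ = L(1−A)/(16πσd²): d = √[L(1−A)/(16πσT_eq⁴)].
d = √[8.42×10²⁴ × 0.84 / (16π × 5.67×10⁻⁸ × (393)⁴)] = 1.02×10¹⁰ m = 0.0682 AU.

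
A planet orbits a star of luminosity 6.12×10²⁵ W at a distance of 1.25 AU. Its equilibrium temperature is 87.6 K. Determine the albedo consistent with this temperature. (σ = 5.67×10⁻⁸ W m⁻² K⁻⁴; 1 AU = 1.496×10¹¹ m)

A ≈ 0.90

d = 1.25 AU = 1.87×10¹¹ m.
Flux: S = L/(4πd²) = 6.12×10²⁵/(4π×(1.87×10¹¹)²) = 139 W m⁻².
From T_eq⁴ = S(1−A)/(4σ): 1−A = 4σT_eq⁴/S.
1−A = 4 × 5.67×10⁻⁸ × (87.6)⁴ / 139 = 0.096.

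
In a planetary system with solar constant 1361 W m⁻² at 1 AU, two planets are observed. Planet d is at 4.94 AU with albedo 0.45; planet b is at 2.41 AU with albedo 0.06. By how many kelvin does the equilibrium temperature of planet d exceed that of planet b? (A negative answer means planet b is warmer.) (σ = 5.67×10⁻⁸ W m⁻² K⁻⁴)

ΔT ≈ -68.7 K

T_eq = [S₀(1−A)/(4σd²)]^(1/4), so T ∝ (1−A)^(1/4) / √d.
T₁ = [1361×0.55/(4×5.67×10⁻⁸×4.94²)]^(1/4) = 107.84 K.
T₂ = [1361×0.94/(4×5.67×10⁻⁸×2.41²)]^(1/4) = 176.53 K.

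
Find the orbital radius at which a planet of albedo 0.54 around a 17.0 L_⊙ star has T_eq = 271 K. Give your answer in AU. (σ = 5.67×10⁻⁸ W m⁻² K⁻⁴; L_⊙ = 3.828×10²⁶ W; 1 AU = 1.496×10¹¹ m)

L = 17.0 × 3.828×10²⁶ = 6.51×10²⁷ W.
From T_eq⁴ = L(1−A)/(16πσd²): d = √[L(1−A)/(16πσT_eq⁴)].
d = √[6.51×10²⁷ × 0.46 / (16π × 5.67×10⁻⁸ × (271)⁴)] = 4.41×10¹¹ m = 2.95 AU.

d ≈ 2.95 AU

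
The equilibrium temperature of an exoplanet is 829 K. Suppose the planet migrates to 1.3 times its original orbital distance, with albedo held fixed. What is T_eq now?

T_eq ≈ 727 K

T_eq ∝ L^(1/4) · d^(−1/2).
T′ = 829 / 1.3^(1/2) = 727 K.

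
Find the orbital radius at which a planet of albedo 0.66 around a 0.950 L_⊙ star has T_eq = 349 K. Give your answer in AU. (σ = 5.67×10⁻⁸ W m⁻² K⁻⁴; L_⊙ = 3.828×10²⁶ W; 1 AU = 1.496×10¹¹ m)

d ≈ 0.361 AU

L = 0.950 × 3.828×10²⁶ = 3.64×10²⁶ W.
From T_eq⁴ = L(1−A)/(16πσd²): d = √[L(1−A)/(16πσT_eq⁴)].
d = √[3.64×10²⁶ × 0.34 / (16π × 5.67×10⁻⁸ × (349)⁴)] = 5.41×10¹⁰ m = 0.361 AU.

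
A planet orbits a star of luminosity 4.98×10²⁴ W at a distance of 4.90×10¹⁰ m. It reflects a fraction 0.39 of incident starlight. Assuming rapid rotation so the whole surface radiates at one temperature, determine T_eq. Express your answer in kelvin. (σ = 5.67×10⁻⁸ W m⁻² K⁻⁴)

T_eq ≈ 145 K

Flux: S = L/(4πd²) = 4.98×10²⁴/(4π×(4.90×10¹⁰)²) = 165 W m⁻².
Energy balance: absorbed = emitted ⇒ πR²·S(1−A) = 4πR²·σT_eq⁴, so T_eq⁴ = S(1−A)/(4σ).
T_eq = [165 × 0.61 / (4 × 5.67×10⁻⁸)]^(1/4) = (4.44×10⁸)^(1/4) = 145 K.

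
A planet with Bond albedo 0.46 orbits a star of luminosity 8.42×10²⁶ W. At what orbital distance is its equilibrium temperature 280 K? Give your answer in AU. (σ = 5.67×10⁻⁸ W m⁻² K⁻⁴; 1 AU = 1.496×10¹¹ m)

d ≈ 1.08 AU

From T_eq⁴ = L(1−A)/(16πσd²): d = √[L(1−A)/(16πσT_eq⁴)].
d = √[8.42×10²⁶ × 0.54 / (16π × 5.67×10⁻⁸ × (280)⁴)] = 1.61×10¹¹ m = 1.08 AU.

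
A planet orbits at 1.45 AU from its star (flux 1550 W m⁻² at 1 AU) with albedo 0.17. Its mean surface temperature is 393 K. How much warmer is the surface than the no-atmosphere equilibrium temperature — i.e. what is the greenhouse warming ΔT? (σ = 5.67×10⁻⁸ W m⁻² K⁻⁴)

S = 1550/1.45² = 737.2 W m⁻².
T_eq = [S(1−A)/(4σ)]^(1/4) = [737.2×0.83/(4×5.67×10⁻⁸)]^(1/4) = 227.9 K.
ΔT = T_surf − T_eq = 393 − 227.9.

ΔT ≈ 165.1 K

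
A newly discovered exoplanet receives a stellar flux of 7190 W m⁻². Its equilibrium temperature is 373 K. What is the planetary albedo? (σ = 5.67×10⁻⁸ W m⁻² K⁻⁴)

From T_eq⁴ = S(1−A)/(4σ): 1−A = 4σT_eq⁴/S.
1−A = 4 × 5.67×10⁻⁸ × (373)⁴ / 7190 = 0.611.

A ≈ 0.39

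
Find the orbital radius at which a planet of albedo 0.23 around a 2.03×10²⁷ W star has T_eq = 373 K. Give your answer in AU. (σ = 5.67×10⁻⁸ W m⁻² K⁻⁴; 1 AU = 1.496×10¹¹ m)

From T_eq⁴ = L(1−A)/(16πσd²): d = √[L(1−A)/(16πσT_eq⁴)].
d = √[2.03×10²⁷ × 0.77 / (16π × 5.67×10⁻⁸ × (373)⁴)] = 1.68×10¹¹ m = 1.13 AU.

d ≈ 1.13 AU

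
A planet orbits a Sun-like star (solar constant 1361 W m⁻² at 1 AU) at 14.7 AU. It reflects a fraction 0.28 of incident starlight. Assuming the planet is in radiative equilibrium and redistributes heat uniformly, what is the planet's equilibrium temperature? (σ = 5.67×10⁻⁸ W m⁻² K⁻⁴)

Flux at 14.7 AU: S = 1361/14.7² = 6.30 W m⁻².
Energy balance: absorbed = emitted ⇒ πR²·S(1−A) = 4πR²·σT_eq⁴, so T_eq⁴ = S(1−A)/(4σ).
T_eq = [6.30 × 0.72 / (4 × 5.67×10⁻⁸)]^(1/4) = (2.00×10⁷)^(1/4) = 66.9 K.

T_eq ≈ 66.9 K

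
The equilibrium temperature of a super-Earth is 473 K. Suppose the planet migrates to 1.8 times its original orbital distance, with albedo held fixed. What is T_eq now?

T_eq ∝ L^(1/4) · d^(−1/2).
T′ = 473 / 1.8^(1/2) = 353 K.

T_eq ≈ 353 K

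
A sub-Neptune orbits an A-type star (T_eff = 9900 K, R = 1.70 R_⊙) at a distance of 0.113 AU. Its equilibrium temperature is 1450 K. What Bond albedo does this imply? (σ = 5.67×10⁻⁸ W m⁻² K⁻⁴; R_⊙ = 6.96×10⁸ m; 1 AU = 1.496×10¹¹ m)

A ≈ 0.62

R_⋆ = 1.70 × 6.96×10⁸ = 1.18×10⁹ m.
d = 0.113 AU = 1.69×10¹⁰ m.
L = 4πR_⋆²σT_⋆⁴ = 4π(1.18×10⁹)² × 5.67×10⁻⁸ × (9900)⁴ = 9.58×10²⁷ W.
S = L/(4πd²) = 2.67×10⁶ W m⁻².
From T_eq⁴ = S(1−A)/(4σ): 1−A = 4σT_eq⁴/S.
1−A = 4 × 5.67×10⁻⁸ × (1450)⁴ / 2.67×10⁶ = 0.376.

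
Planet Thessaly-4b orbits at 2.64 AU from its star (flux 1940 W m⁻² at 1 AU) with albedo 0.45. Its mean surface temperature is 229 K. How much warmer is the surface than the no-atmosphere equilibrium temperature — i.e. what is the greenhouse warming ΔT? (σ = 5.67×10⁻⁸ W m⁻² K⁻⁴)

ΔT ≈ 67.8 K

S = 1940/2.64² = 278.4 W m⁻².
T_eq = [S(1−A)/(4σ)]^(1/4) = [278.4×0.55/(4×5.67×10⁻⁸)]^(1/4) = 161.2 K.
ΔT = T_surf − T_eq = 229 − 161.2.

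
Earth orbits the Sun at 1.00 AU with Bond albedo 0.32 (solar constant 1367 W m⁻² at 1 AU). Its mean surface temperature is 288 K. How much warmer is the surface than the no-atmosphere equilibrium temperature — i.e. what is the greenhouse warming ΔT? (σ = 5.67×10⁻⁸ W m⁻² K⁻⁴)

ΔT ≈ 35.0 K

S = 1367/1.00² = 1367 W m⁻².
T_eq = [S(1−A)/(4σ)]^(1/4) = [1367×0.68/(4×5.67×10⁻⁸)]^(1/4) = 253.0 K.
ΔT = T_surf − T_eq = 288 − 253.0.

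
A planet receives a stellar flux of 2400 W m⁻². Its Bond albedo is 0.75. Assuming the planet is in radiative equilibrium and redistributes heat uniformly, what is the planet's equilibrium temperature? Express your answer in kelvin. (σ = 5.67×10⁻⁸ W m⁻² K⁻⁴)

T_eq ≈ 227 K

Energy balance: absorbed = emitted ⇒ πR²·S(1−A) = 4πR²·σT_eq⁴, so T_eq⁴ = S(1−A)/(4σ).
T_eq = [2400 × 0.25 / (4 × 5.67×10⁻⁸)]^(1/4) = (2.65×10⁹)^(1/4) = 227 K.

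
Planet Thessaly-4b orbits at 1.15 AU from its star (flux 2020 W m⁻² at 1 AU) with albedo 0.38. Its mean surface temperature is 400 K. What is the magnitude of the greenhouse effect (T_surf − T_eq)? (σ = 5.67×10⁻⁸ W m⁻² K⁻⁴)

S = 2020/1.15² = 1527 W m⁻².
T_eq = [S(1−A)/(4σ)]^(1/4) = [1527×0.62/(4×5.67×10⁻⁸)]^(1/4) = 254.2 K.
ΔT = T_surf − T_eq = 400 − 254.2.

ΔT ≈ 145.8 K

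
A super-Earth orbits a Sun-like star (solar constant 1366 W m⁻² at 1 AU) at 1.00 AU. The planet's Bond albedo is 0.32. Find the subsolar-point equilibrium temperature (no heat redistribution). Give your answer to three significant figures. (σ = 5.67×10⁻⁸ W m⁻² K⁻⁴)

Flux at 1.00 AU: S = 1366/1.00² = 1370 W m⁻².
At the subsolar point the surface absorbs S(1−A) and emits σT⁴ per unit area — no factor of 4, since only the local patch is in balance.
T = [1370 × 0.68 / 5.67×10⁻⁸]^(1/4) = (1.64×10¹⁰)^(1/4) = 358 K.

T_ss ≈ 358 K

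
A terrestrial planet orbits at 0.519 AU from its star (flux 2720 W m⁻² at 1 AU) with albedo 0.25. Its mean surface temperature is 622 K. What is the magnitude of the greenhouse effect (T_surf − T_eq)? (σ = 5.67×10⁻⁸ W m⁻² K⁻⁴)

ΔT ≈ 194.5 K

S = 2720/0.519² = 1.010×10⁴ W m⁻².
T_eq = [S(1−A)/(4σ)]^(1/4) = [1.010×10⁴×0.75/(4×5.67×10⁻⁸)]^(1/4) = 427.5 K.
ΔT = T_surf − T_eq = 622 − 427.5.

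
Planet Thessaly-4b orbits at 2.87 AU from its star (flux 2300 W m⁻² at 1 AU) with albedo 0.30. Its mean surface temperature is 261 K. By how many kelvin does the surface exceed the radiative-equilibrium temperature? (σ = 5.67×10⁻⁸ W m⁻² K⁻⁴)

S = 2300/2.87² = 279.2 W m⁻².
T_eq = [S(1−A)/(4σ)]^(1/4) = [279.2×0.70/(4×5.67×10⁻⁸)]^(1/4) = 171.3 K.
ΔT = T_surf − T_eq = 261 − 171.3.

ΔT ≈ 89.7 K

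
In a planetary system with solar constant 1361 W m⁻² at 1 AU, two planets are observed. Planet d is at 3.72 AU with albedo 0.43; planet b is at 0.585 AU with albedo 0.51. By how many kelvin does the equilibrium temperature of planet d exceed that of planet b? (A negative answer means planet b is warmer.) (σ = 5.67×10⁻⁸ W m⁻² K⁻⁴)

ΔT ≈ -179.1 K

T_eq = [S₀(1−A)/(4σd²)]^(1/4), so T ∝ (1−A)^(1/4) / √d.
T₁ = [1361×0.57/(4×5.67×10⁻⁸×3.72²)]^(1/4) = 125.39 K.
T₂ = [1361×0.49/(4×5.67×10⁻⁸×0.585²)]^(1/4) = 304.46 K.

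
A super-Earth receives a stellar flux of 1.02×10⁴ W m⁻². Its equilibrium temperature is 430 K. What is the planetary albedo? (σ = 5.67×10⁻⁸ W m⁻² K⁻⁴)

From T_eq⁴ = S(1−A)/(4σ): 1−A = 4σT_eq⁴/S.
1−A = 4 × 5.67×10⁻⁸ × (430)⁴ / 1.02×10⁴ = 0.760.

A ≈ 0.24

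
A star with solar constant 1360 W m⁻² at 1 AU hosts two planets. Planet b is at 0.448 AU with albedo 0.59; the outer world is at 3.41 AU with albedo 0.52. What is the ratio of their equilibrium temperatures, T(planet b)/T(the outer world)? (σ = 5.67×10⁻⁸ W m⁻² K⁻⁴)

T₁/T₂ ≈ 2.652

T_eq = [S₀(1−A)/(4σd²)]^(1/4), so T ∝ (1−A)^(1/4) / √d.
T₁ = [1360×0.41/(4×5.67×10⁻⁸×0.448²)]^(1/4) = 332.68 K.
T₂ = [1360×0.48/(4×5.67×10⁻⁸×3.41²)]^(1/4) = 125.43 K.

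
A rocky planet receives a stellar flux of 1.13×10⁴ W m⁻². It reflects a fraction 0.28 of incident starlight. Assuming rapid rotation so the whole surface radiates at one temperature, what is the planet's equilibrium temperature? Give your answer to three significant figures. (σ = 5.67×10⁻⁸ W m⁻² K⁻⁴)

T_eq ≈ 435 K

Energy balance: absorbed = emitted ⇒ πR²·S(1−A) = 4πR²·σT_eq⁴, so T_eq⁴ = S(1−A)/(4σ).
T_eq = [1.13×10⁴ × 0.72 / (4 × 5.67×10⁻⁸)]^(1/4) = (3.59×10¹⁰)^(1/4) = 435 K.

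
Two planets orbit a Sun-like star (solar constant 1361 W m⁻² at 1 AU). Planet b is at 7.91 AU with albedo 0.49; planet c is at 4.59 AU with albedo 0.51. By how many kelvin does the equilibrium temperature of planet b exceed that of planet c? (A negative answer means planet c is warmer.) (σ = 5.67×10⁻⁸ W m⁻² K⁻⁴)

T_eq = [S₀(1−A)/(4σd²)]^(1/4), so T ∝ (1−A)^(1/4) / √d.
T₁ = [1361×0.51/(4×5.67×10⁻⁸×7.91²)]^(1/4) = 83.63 K.
T₂ = [1361×0.49/(4×5.67×10⁻⁸×4.59²)]^(1/4) = 108.69 K.

ΔT ≈ -25.1 K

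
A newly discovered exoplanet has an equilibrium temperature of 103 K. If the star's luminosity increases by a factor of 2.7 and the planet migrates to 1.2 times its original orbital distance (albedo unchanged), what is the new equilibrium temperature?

T_eq ∝ L^(1/4) · d^(−1/2).
T′ = 103 × 2.7^(1/4) / 1.2^(1/2) = 121 K.

T_eq ≈ 121 K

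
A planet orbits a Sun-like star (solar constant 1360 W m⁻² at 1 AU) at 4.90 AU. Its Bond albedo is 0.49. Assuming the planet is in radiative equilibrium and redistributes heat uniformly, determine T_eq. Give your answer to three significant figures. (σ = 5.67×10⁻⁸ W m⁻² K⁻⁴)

Flux at 4.90 AU: S = 1360/4.90² = 56.6 W m⁻².
Energy balance: absorbed = emitted ⇒ πR²·S(1−A) = 4πR²·σT_eq⁴, so T_eq⁴ = S(1−A)/(4σ).
T_eq = [56.6 × 0.51 / (4 × 5.67×10⁻⁸)]^(1/4) = (1.27×10⁸)^(1/4) = 106 K.

T_eq ≈ 106 K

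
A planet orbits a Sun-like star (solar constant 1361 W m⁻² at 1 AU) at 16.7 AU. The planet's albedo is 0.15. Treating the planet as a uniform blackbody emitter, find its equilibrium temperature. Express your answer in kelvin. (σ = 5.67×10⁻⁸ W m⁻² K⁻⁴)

Flux at 16.7 AU: S = 1361/16.7² = 4.88 W m⁻².
Energy balance: absorbed = emitted ⇒ πR²·S(1−A) = 4πR²·σT_eq⁴, so T_eq⁴ = S(1−A)/(4σ).
T_eq = [4.88 × 0.85 / (4 × 5.67×10⁻⁸)]^(1/4) = (1.83×10⁷)^(1/4) = 65.4 K.

T_eq ≈ 65.4 K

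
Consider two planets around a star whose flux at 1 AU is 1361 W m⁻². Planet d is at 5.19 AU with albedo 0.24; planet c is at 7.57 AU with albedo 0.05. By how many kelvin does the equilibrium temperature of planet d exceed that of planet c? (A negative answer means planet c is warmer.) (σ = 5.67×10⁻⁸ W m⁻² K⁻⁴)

T_eq = [S₀(1−A)/(4σd²)]^(1/4), so T ∝ (1−A)^(1/4) / √d.
T₁ = [1361×0.76/(4×5.67×10⁻⁸×5.19²)]^(1/4) = 114.07 K.
T₂ = [1361×0.95/(4×5.67×10⁻⁸×7.57²)]^(1/4) = 99.87 K.

ΔT ≈ 14.2 K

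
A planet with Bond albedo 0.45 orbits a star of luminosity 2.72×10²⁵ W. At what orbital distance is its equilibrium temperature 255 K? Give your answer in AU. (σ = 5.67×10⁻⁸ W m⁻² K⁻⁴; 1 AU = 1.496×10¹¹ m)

From T_eq⁴ = L(1−A)/(16πσd²): d = √[L(1−A)/(16πσT_eq⁴)].
d = √[2.72×10²⁵ × 0.55 / (16π × 5.67×10⁻⁸ × (255)⁴)] = 3.52×10¹⁰ m = 0.236 AU.

d ≈ 0.236 AU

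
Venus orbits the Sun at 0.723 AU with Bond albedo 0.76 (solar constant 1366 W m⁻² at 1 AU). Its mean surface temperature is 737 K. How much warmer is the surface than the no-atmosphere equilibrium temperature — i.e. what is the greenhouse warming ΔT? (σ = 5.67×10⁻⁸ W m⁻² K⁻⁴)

ΔT ≈ 507.7 K

S = 1366/0.723² = 2613 W m⁻².
T_eq = [S(1−A)/(4σ)]^(1/4) = [2613×0.24/(4×5.67×10⁻⁸)]^(1/4) = 229.3 K.
ΔT = T_surf − T_eq = 737 − 229.3.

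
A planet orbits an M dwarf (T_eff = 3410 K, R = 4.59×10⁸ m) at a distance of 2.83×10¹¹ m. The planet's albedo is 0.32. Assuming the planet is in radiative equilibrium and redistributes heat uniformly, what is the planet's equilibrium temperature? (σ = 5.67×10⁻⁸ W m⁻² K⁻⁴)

T_eq ≈ 88.2 K

L = 4πR_⋆²σT_⋆⁴ = 4π(4.59×10⁸)² × 5.67×10⁻⁸ × (3410)⁴ = 2.03×10²⁵ W.
S = L/(4πd²) = 20.2 W m⁻².
Energy balance: absorbed = emitted ⇒ πR²·S(1−A) = 4πR²·σT_eq⁴, so T_eq⁴ = S(1−A)/(4σ).
T_eq = [20.2 × 0.68 / (4 × 5.67×10⁻⁸)]^(1/4) = (6.05×10⁷)^(1/4) = 88.2 K.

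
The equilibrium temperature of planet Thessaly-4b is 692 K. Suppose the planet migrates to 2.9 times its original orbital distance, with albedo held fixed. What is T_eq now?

T_eq ∝ L^(1/4) · d^(−1/2).
T′ = 692 / 2.9^(1/2) = 406 K.

T_eq ≈ 406 K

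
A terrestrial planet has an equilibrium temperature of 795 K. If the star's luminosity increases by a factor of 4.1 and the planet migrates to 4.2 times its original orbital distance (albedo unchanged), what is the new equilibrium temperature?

T_eq ≈ 552 K

T_eq ∝ L^(1/4) · d^(−1/2).
T′ = 795 × 4.1^(1/4) / 4.2^(1/2) = 552 K.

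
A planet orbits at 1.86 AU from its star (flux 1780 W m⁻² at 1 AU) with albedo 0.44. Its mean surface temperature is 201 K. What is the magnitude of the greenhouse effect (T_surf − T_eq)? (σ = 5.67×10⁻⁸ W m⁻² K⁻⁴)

S = 1780/1.86² = 514.5 W m⁻².
T_eq = [S(1−A)/(4σ)]^(1/4) = [514.5×0.56/(4×5.67×10⁻⁸)]^(1/4) = 188.8 K.
ΔT = T_surf − T_eq = 201 − 188.8.

ΔT ≈ 12.2 K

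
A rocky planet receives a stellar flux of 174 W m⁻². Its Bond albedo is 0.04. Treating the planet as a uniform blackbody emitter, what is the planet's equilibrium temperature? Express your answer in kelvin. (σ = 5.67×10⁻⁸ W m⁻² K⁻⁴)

Energy balance: absorbed = emitted ⇒ πR²·S(1−A) = 4πR²·σT_eq⁴, so T_eq⁴ = S(1−A)/(4σ).
T_eq = [174 × 0.96 / (4 × 5.67×10⁻⁸)]^(1/4) = (7.37×10⁸)^(1/4) = 165 K.

T_eq ≈ 165 K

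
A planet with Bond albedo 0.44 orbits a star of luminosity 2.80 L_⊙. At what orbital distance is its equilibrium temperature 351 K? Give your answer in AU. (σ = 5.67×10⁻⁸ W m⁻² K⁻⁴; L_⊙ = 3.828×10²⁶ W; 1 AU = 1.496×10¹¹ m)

L = 2.80 × 3.828×10²⁶ = 1.07×10²⁷ W.
From T_eq⁴ = L(1−A)/(16πσd²): d = √[L(1−A)/(16πσT_eq⁴)].
d = √[1.07×10²⁷ × 0.56 / (16π × 5.67×10⁻⁸ × (351)⁴)] = 1.18×10¹¹ m = 0.787 AU.

d ≈ 0.787 AU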